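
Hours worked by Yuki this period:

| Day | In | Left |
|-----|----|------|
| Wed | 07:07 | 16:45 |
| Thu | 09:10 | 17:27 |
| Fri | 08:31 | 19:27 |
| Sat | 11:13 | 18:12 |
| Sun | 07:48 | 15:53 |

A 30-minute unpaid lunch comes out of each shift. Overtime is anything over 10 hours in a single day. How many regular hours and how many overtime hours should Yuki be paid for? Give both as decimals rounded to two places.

Regular 40.98 hours, overtime 0.43 hours

Wed: 07:07–16:45 = 9 h 38 min; less 30 min break → 9 h 8 min
Thu: 09:10–17:27 = 8 h 17 min; less 30 min break → 7 h 47 min
Fri: 08:31–19:27 = 10 h 56 min; less 30 min break → 10 h 26 min
Sat: 11:13–18:12 = 6 h 59 min; less 30 min break → 6 h 29 min
Sun: 07:48–15:53 = 8 h 5 min; less 30 min break → 7 h 35 min
Wed reg 9 h 8 min / OT 0 h 0 min; Thu reg 7 h 47 min / OT 0 h 0 min; Fri reg 10 h 0 min / OT 0 h 26 min; Sat reg 6 h 29 min / OT 0 h 0 min; Sun reg 7 h 35 min / OT 0 h 0 min.
Totals: regular 40 h 59 min, overtime 0 h 26 min.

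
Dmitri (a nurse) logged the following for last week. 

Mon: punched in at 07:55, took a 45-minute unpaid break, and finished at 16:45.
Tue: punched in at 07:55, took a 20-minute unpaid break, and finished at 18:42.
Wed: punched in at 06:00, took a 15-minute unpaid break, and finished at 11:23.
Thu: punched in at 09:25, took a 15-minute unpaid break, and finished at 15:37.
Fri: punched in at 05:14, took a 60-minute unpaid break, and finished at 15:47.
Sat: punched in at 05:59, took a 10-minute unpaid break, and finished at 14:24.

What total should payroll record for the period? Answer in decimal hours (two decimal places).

Mon: 07:55–16:45 = 8 h 50 min; less 45 min break → 8 h 5 min
Tue: 07:55–18:42 = 10 h 47 min; less 20 min break → 10 h 27 min
Wed: 06:00–11:23 = 5 h 23 min; less 15 min break → 5 h 8 min
Thu: 09:25–15:37 = 6 h 12 min; less 15 min break → 5 h 57 min
Fri: 05:14–15:47 = 10 h 33 min; less 60 min break → 9 h 33 min
Sat: 05:59–14:24 = 8 h 25 min; less 10 min break → 8 h 15 min
Total: 8 h 5 min + 10 h 27 min + 5 h 8 min + 5 h 57 min + 9 h 33 min + 8 h 15 min = 47 h 25 min.

47.42 hours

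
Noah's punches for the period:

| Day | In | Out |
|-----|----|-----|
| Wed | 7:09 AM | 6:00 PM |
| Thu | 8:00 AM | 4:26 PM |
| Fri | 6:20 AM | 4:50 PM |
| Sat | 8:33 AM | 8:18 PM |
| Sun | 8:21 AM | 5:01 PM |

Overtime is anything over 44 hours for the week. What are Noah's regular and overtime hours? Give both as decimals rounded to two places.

Regular 44.00 hours, overtime 6.20 hours

Wed: 7:09 AM–6:00 PM = 10 h 51 min
Thu: 8:00 AM–4:26 PM = 8 h 26 min
Fri: 6:20 AM–4:50 PM = 10 h 30 min
Sat: 8:33 AM–8:18 PM = 11 h 45 min
Sun: 8:21 AM–5:01 PM = 8 h 40 min
Total worked: 50 h 12 min = 50.20 h.
Threshold 44 h → overtime 6 h 12 min, regular 44 h 0 min.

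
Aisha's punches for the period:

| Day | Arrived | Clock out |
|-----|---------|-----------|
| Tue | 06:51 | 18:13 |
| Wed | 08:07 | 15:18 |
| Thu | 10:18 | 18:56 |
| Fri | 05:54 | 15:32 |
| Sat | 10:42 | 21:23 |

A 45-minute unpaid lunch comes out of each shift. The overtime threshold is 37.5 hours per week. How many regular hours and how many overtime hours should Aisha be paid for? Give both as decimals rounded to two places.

Tue: 06:51–18:13 = 11 h 22 min; less 45 min break → 10 h 37 min
Wed: 08:07–15:18 = 7 h 11 min; less 45 min break → 6 h 26 min
Thu: 10:18–18:56 = 8 h 38 min; less 45 min break → 7 h 53 min
Fri: 05:54–15:32 = 9 h 38 min; less 45 min break → 8 h 53 min
Sat: 10:42–21:23 = 10 h 41 min; less 45 min break → 9 h 56 min
Total worked: 43 h 45 min = 43.75 h.
Threshold 37.5 h → overtime 6 h 15 min, regular 37 h 30 min.

Regular 37.50 hours, overtime 6.25 hours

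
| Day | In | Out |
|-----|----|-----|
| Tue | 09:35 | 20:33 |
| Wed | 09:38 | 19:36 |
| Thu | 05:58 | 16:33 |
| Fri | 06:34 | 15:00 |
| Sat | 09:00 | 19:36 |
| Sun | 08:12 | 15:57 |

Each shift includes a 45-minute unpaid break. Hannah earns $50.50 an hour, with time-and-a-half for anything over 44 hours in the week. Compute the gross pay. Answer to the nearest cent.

Tue: 09:35–20:33 = 10 h 58 min; less 45 min break → 10 h 13 min
Wed: 09:38–19:36 = 9 h 58 min; less 45 min break → 9 h 13 min
Thu: 05:58–16:33 = 10 h 35 min; less 45 min break → 9 h 50 min
Fri: 06:34–15:00 = 8 h 26 min; less 45 min break → 7 h 41 min
Sat: 09:00–19:36 = 10 h 36 min; less 45 min break → 9 h 51 min
Sun: 08:12–15:57 = 7 h 45 min; less 45 min break → 7 h 0 min
Total worked: 53 h 48 min = 3228 min.
Regular 44 h 0 min = 2640 min at $50.50/h; overtime 9 h 48 min = 588 min at $75.75/h.
Pay = (2640 × $50.50 + 588 × $75.75) ÷ 60 = $2964.35.

$2964.35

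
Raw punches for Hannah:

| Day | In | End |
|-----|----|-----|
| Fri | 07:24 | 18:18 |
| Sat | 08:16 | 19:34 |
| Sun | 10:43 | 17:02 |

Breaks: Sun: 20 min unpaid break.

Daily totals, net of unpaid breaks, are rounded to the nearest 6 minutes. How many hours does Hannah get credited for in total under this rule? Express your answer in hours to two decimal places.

28.20 hours

Fri: 07:24–18:18 = 10 h 54 min → rounds to 10 h 54 min
Sat: 08:16–19:34 = 11 h 18 min → rounds to 11 h 18 min
Sun: 10:43–17:02 = 6 h 19 min − 20 min = 5 h 59 min → rounds to 6 h 0 min
Total credited: 28 h 12 min.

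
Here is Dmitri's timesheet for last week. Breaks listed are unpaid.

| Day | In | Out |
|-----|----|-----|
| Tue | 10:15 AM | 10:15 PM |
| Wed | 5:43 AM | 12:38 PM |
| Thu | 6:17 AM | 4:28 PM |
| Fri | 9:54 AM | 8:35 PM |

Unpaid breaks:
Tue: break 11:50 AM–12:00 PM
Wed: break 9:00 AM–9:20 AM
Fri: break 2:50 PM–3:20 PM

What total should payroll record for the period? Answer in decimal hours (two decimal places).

38.78 hours

Tue: 10:15 AM–10:15 PM = 12 h 0 min; less 10 min break → 11 h 50 min
Wed: 5:43 AM–12:38 PM = 6 h 55 min; less 20 min break → 6 h 35 min
Thu: 6:17 AM–4:28 PM = 10 h 11 min
Fri: 9:54 AM–8:35 PM = 10 h 41 min; less 30 min break → 10 h 11 min
Total: 11 h 50 min + 6 h 35 min + 10 h 11 min + 10 h 11 min = 38 h 47 min.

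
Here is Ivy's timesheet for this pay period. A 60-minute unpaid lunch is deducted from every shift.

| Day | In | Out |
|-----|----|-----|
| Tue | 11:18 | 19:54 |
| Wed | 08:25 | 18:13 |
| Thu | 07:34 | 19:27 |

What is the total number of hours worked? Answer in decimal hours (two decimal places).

27.28 hours

Tue: 11:18–19:54 = 8 h 36 min; less 60 min break → 7 h 36 min
Wed: 08:25–18:13 = 9 h 48 min; less 60 min break → 8 h 48 min
Thu: 07:34–19:27 = 11 h 53 min; less 60 min break → 10 h 53 min
Total: 7 h 36 min + 8 h 48 min + 10 h 53 min = 27 h 17 min.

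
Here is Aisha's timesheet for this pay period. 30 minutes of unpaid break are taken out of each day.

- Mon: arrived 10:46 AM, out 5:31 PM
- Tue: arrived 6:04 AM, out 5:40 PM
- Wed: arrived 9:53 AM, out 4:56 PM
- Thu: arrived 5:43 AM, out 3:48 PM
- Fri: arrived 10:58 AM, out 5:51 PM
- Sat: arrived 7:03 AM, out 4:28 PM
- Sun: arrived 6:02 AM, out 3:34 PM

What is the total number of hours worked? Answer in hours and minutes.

Mon: 10:46 AM–5:31 PM = 6 h 45 min; less 30 min break → 6 h 15 min
Tue: 6:04 AM–5:40 PM = 11 h 36 min; less 30 min break → 11 h 6 min
Wed: 9:53 AM–4:56 PM = 7 h 3 min; less 30 min break → 6 h 33 min
Thu: 5:43 AM–3:48 PM = 10 h 5 min; less 30 min break → 9 h 35 min
Fri: 10:58 AM–5:51 PM = 6 h 53 min; less 30 min break → 6 h 23 min
Sat: 7:03 AM–4:28 PM = 9 h 25 min; less 30 min break → 8 h 55 min
Sun: 6:02 AM–3:34 PM = 9 h 32 min; less 30 min break → 9 h 2 min
Total: 6 h 15 min + 11 h 6 min + 6 h 33 min + 9 h 35 min + 6 h 23 min + 8 h 55 min + 9 h 2 min = 57 h 49 min.

57 h 49 min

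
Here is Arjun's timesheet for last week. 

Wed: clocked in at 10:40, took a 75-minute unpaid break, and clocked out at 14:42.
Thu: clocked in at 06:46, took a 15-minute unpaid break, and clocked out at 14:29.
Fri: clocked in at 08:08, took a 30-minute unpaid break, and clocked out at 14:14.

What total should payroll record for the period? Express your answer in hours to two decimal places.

15.85 hours

Wed: 10:40–14:42 = 4 h 2 min; less 75 min break → 2 h 47 min
Thu: 06:46–14:29 = 7 h 43 min; less 15 min break → 7 h 28 min
Fri: 08:08–14:14 = 6 h 6 min; less 30 min break → 5 h 36 min
Total: 2 h 47 min + 7 h 28 min + 5 h 36 min = 15 h 51 min.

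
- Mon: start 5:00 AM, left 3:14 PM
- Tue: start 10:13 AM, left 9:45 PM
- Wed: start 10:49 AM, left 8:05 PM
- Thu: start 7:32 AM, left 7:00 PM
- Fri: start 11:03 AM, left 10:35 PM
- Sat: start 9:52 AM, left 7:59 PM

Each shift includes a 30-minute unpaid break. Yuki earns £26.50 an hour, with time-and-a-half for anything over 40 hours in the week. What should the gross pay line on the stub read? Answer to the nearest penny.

£1900.71

Mon: 5:00 AM–3:14 PM = 10 h 14 min; less 30 min break → 9 h 44 min
Tue: 10:13 AM–9:45 PM = 11 h 32 min; less 30 min break → 11 h 2 min
Wed: 10:49 AM–8:05 PM = 9 h 16 min; less 30 min break → 8 h 46 min
Thu: 7:32 AM–7:00 PM = 11 h 28 min; less 30 min break → 10 h 58 min
Fri: 11:03 AM–10:35 PM = 11 h 32 min; less 30 min break → 11 h 2 min
Sat: 9:52 AM–7:59 PM = 10 h 7 min; less 30 min break → 9 h 37 min
Total worked: 61 h 9 min = 3669 min.
Regular 40 h 0 min = 2400 min at £26.50/h; overtime 21 h 9 min = 1269 min at £39.75/h.
Pay = (2400 × £26.50 + 1269 × £39.75) ÷ 60 = £1900.71.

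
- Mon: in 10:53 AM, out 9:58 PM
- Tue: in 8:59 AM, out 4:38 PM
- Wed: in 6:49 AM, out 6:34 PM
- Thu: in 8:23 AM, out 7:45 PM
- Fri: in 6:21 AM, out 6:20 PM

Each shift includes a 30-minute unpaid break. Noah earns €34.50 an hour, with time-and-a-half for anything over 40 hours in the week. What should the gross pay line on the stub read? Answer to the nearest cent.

€1966.50

Mon: 10:53 AM–9:58 PM = 11 h 5 min; less 30 min break → 10 h 35 min
Tue: 8:59 AM–4:38 PM = 7 h 39 min; less 30 min break → 7 h 9 min
Wed: 6:49 AM–6:34 PM = 11 h 45 min; less 30 min break → 11 h 15 min
Thu: 8:23 AM–7:45 PM = 11 h 22 min; less 30 min break → 10 h 52 min
Fri: 6:21 AM–6:20 PM = 11 h 59 min; less 30 min break → 11 h 29 min
Total worked: 51 h 20 min = 3080 min.
Regular 40 h 0 min = 2400 min at €34.50/h; overtime 11 h 20 min = 680 min at €51.75/h.
Pay = (2400 × €34.50 + 680 × €51.75) ÷ 60 = €1966.50.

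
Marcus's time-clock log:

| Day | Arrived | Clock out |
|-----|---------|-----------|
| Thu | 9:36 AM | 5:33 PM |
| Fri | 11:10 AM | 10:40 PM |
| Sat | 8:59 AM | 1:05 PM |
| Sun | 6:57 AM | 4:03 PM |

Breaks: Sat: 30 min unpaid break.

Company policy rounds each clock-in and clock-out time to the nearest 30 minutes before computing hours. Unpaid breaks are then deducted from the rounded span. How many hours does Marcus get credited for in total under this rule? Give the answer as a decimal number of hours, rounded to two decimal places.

32.00 hours

Thu: in 9:36 AM→9:30 AM, out 5:33 PM→5:30 PM; 8 h 0 min
Fri: in 11:10 AM→11:00 AM, out 10:40 PM→10:30 PM; 11 h 30 min
Sat: in 8:59 AM→9:00 AM, out 1:05 PM→1:00 PM; 4 h 0 min − 30 min = 3 h 30 min
Sun: in 6:57 AM→7:00 AM, out 4:03 PM→4:00 PM; 9 h 0 min
Total credited: 32 h 0 min.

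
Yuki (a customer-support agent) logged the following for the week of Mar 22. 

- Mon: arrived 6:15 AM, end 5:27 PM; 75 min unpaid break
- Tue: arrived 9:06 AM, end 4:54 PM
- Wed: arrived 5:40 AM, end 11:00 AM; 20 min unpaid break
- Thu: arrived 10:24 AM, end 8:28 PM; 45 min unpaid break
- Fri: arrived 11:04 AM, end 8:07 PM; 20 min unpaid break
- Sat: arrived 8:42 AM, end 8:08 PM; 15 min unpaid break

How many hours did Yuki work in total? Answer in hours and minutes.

Mon: 6:15 AM–5:27 PM = 11 h 12 min; less 75 min break → 9 h 57 min
Tue: 9:06 AM–4:54 PM = 7 h 48 min
Wed: 5:40 AM–11:00 AM = 5 h 20 min; less 20 min break → 5 h 0 min
Thu: 10:24 AM–8:28 PM = 10 h 4 min; less 45 min break → 9 h 19 min
Fri: 11:04 AM–8:07 PM = 9 h 3 min; less 20 min break → 8 h 43 min
Sat: 8:42 AM–8:08 PM = 11 h 26 min; less 15 min break → 11 h 11 min
Total: 9 h 57 min + 7 h 48 min + 5 h 0 min + 9 h 19 min + 8 h 43 min + 11 h 11 min = 51 h 58 min.

51 h 58 min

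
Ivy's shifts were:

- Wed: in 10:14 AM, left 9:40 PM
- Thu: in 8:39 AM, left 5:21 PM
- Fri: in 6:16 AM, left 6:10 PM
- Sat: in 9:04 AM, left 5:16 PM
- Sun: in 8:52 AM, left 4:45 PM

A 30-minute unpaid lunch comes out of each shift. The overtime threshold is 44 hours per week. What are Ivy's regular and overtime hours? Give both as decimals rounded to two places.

Wed: 10:14 AM–9:40 PM = 11 h 26 min; less 30 min break → 10 h 56 min
Thu: 8:39 AM–5:21 PM = 8 h 42 min; less 30 min break → 8 h 12 min
Fri: 6:16 AM–6:10 PM = 11 h 54 min; less 30 min break → 11 h 24 min
Sat: 9:04 AM–5:16 PM = 8 h 12 min; less 30 min break → 7 h 42 min
Sun: 8:52 AM–4:45 PM = 7 h 53 min; less 30 min break → 7 h 23 min
Total worked: 45 h 37 min = 45.62 h.
Threshold 44 h → overtime 1 h 37 min, regular 44 h 0 min.

Regular 44.00 hours, overtime 1.62 hours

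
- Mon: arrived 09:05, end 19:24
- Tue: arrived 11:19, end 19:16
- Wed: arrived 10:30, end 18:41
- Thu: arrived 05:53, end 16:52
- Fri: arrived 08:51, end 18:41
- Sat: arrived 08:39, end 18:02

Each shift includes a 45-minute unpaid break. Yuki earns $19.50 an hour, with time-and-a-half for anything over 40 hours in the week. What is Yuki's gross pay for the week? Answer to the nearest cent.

Mon: 09:05–19:24 = 10 h 19 min; less 45 min break → 9 h 34 min
Tue: 11:19–19:16 = 7 h 57 min; less 45 min break → 7 h 12 min
Wed: 10:30–18:41 = 8 h 11 min; less 45 min break → 7 h 26 min
Thu: 05:53–16:52 = 10 h 59 min; less 45 min break → 10 h 14 min
Fri: 08:51–18:41 = 9 h 50 min; less 45 min break → 9 h 5 min
Sat: 08:39–18:02 = 9 h 23 min; less 45 min break → 8 h 38 min
Total worked: 52 h 9 min = 3129 min.
Regular 40 h 0 min = 2400 min at $19.50/h; overtime 12 h 9 min = 729 min at $29.25/h.
Pay = (2400 × $19.50 + 729 × $29.25) ÷ 60 = $1135.39.

$1135.39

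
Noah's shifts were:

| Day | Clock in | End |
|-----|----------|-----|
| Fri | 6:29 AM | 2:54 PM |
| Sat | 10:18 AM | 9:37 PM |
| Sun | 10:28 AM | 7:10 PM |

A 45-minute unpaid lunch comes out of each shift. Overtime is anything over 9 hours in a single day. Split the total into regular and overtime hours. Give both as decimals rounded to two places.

Fri: 6:29 AM–2:54 PM = 8 h 25 min; less 45 min break → 7 h 40 min
Sat: 10:18 AM–9:37 PM = 11 h 19 min; less 45 min break → 10 h 34 min
Sun: 10:28 AM–7:10 PM = 8 h 42 min; less 45 min break → 7 h 57 min
Fri reg 7 h 40 min / OT 0 h 0 min; Sat reg 9 h 0 min / OT 1 h 34 min; Sun reg 7 h 57 min / OT 0 h 0 min.
Totals: regular 24 h 37 min, overtime 1 h 34 min.

Regular 24.62 hours, overtime 1.57 hours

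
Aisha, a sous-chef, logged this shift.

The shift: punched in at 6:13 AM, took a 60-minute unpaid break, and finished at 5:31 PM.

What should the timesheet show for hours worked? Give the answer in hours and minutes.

10 h 18 min

The shift: 6:13 AM–5:31 PM = 11 h 18 min; less 60 min break → 10 h 18 min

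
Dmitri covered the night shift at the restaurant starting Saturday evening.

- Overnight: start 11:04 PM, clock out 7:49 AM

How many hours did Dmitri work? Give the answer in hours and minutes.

8 h 45 min

Overnight: 11:04 PM → midnight = 0 h 56 min; midnight → 7:49 AM = 7 h 49 min; span 8 h 45 min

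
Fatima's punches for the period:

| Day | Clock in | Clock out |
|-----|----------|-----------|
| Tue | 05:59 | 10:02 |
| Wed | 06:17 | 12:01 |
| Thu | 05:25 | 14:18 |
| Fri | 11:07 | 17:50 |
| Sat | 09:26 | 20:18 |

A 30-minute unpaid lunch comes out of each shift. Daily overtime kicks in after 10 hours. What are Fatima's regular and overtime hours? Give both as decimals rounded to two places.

Tue: 05:59–10:02 = 4 h 3 min; less 30 min break → 3 h 33 min
Wed: 06:17–12:01 = 5 h 44 min; less 30 min break → 5 h 14 min
Thu: 05:25–14:18 = 8 h 53 min; less 30 min break → 8 h 23 min
Fri: 11:07–17:50 = 6 h 43 min; less 30 min break → 6 h 13 min
Sat: 09:26–20:18 = 10 h 52 min; less 30 min break → 10 h 22 min
Tue reg 3 h 33 min / OT 0 h 0 min; Wed reg 5 h 14 min / OT 0 h 0 min; Thu reg 8 h 23 min / OT 0 h 0 min; Fri reg 6 h 13 min / OT 0 h 0 min; Sat reg 10 h 0 min / OT 0 h 22 min.
Totals: regular 33 h 23 min, overtime 0 h 22 min.

Regular 33.38 hours, overtime 0.37 hours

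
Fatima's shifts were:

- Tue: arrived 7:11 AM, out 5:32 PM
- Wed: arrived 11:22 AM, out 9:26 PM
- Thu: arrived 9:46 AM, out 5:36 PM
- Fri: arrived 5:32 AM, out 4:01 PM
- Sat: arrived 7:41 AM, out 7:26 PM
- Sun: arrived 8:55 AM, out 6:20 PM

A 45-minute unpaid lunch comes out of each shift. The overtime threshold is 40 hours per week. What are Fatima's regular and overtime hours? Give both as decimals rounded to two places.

Regular 40.00 hours, overtime 15.40 hours

Tue: 7:11 AM–5:32 PM = 10 h 21 min; less 45 min break → 9 h 36 min
Wed: 11:22 AM–9:26 PM = 10 h 4 min; less 45 min break → 9 h 19 min
Thu: 9:46 AM–5:36 PM = 7 h 50 min; less 45 min break → 7 h 5 min
Fri: 5:32 AM–4:01 PM = 10 h 29 min; less 45 min break → 9 h 44 min
Sat: 7:41 AM–7:26 PM = 11 h 45 min; less 45 min break → 11 h 0 min
Sun: 8:55 AM–6:20 PM = 9 h 25 min; less 45 min break → 8 h 40 min
Total worked: 55 h 24 min = 55.40 h.
Threshold 40 h → overtime 15 h 24 min, regular 40 h 0 min.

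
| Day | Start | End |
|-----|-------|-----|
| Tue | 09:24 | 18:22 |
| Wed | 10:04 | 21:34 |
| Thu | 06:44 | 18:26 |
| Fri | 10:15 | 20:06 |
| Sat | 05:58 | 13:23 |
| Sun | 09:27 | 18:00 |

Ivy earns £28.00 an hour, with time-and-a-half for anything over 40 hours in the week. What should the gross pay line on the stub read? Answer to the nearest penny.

Tue: 09:24–18:22 = 8 h 58 min
Wed: 10:04–21:34 = 11 h 30 min
Thu: 06:44–18:26 = 11 h 42 min
Fri: 10:15–20:06 = 9 h 51 min
Sat: 05:58–13:23 = 7 h 25 min
Sun: 09:27–18:00 = 8 h 33 min
Total worked: 57 h 59 min = 3479 min.
Regular 40 h 0 min = 2400 min at £28.00/h; overtime 17 h 59 min = 1079 min at £42.00/h.
Pay = (2400 × £28.00 + 1079 × £42.00) ÷ 60 = £1875.30.

£1875.30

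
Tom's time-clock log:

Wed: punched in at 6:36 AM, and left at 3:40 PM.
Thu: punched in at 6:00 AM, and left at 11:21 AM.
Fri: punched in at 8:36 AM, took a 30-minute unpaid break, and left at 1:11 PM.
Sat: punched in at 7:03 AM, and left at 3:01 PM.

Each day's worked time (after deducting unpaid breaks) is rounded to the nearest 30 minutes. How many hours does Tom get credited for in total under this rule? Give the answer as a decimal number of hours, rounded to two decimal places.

26.50 hours

Wed: 6:36 AM–3:40 PM = 9 h 4 min → rounds to 9 h 0 min
Thu: 6:00 AM–11:21 AM = 5 h 21 min → rounds to 5 h 30 min
Fri: 8:36 AM–1:11 PM = 4 h 35 min − 30 min = 4 h 5 min → rounds to 4 h 0 min
Sat: 7:03 AM–3:01 PM = 7 h 58 min → rounds to 8 h 0 min
Total credited: 26 h 30 min.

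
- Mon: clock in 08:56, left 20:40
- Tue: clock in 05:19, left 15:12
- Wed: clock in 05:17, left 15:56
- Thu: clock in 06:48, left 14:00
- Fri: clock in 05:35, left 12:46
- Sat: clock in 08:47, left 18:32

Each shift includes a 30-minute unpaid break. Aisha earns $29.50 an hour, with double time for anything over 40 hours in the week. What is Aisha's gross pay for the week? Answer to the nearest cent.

$1970.60

Mon: 08:56–20:40 = 11 h 44 min; less 30 min break → 11 h 14 min
Tue: 05:19–15:12 = 9 h 53 min; less 30 min break → 9 h 23 min
Wed: 05:17–15:56 = 10 h 39 min; less 30 min break → 10 h 9 min
Thu: 06:48–14:00 = 7 h 12 min; less 30 min break → 6 h 42 min
Fri: 05:35–12:46 = 7 h 11 min; less 30 min break → 6 h 41 min
Sat: 08:47–18:32 = 9 h 45 min; less 30 min break → 9 h 15 min
Total worked: 53 h 24 min = 3204 min.
Regular 40 h 0 min = 2400 min at $29.50/h; overtime 13 h 24 min = 804 min at $59.00/h.
Pay = (2400 × $29.50 + 804 × $59.00) ÷ 60 = $1970.60.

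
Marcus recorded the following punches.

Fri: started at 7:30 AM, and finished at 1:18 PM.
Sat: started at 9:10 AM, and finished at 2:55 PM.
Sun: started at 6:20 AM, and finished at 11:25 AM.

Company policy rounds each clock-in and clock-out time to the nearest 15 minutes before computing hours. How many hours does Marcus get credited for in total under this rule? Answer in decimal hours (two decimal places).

16.75 hours

Fri: in 7:30 AM→7:30 AM, out 1:18 PM→1:15 PM; 5 h 45 min
Sat: in 9:10 AM→9:15 AM, out 2:55 PM→3:00 PM; 5 h 45 min
Sun: in 6:20 AM→6:15 AM, out 11:25 AM→11:30 AM; 5 h 15 min
Total credited: 16 h 45 min.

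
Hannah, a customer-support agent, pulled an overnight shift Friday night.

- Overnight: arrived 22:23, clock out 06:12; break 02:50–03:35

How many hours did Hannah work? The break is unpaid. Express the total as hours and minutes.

Overnight: 22:23 → midnight = 1 h 37 min; midnight → 06:12 = 6 h 12 min; span 7 h 49 min; less 45 min break → 7 h 4 min

7 h 4 min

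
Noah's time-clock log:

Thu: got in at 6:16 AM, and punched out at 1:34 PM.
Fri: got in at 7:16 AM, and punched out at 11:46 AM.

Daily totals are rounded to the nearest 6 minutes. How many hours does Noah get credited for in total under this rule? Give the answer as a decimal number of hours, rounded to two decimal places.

11.80 hours

Thu: 6:16 AM–1:34 PM = 7 h 18 min → rounds to 7 h 18 min
Fri: 7:16 AM–11:46 AM = 4 h 30 min → rounds to 4 h 30 min
Total credited: 11 h 48 min.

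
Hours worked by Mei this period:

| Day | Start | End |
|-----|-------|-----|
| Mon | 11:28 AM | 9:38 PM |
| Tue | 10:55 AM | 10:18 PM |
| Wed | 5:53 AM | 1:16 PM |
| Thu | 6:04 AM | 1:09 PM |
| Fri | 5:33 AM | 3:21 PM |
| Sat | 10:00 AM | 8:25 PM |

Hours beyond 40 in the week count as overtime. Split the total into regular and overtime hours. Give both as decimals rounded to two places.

Mon: 11:28 AM–9:38 PM = 10 h 10 min
Tue: 10:55 AM–10:18 PM = 11 h 23 min
Wed: 5:53 AM–1:16 PM = 7 h 23 min
Thu: 6:04 AM–1:09 PM = 7 h 5 min
Fri: 5:33 AM–3:21 PM = 9 h 48 min
Sat: 10:00 AM–8:25 PM = 10 h 25 min
Total worked: 56 h 14 min = 56.23 h.
Threshold 40 h → overtime 16 h 14 min, regular 40 h 0 min.

Regular 40.00 hours, overtime 16.23 hours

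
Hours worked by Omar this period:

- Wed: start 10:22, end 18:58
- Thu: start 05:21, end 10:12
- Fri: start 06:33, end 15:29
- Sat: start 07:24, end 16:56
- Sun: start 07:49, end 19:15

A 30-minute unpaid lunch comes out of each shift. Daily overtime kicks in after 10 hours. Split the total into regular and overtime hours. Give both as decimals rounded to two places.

Wed: 10:22–18:58 = 8 h 36 min; less 30 min break → 8 h 6 min
Thu: 05:21–10:12 = 4 h 51 min; less 30 min break → 4 h 21 min
Fri: 06:33–15:29 = 8 h 56 min; less 30 min break → 8 h 26 min
Sat: 07:24–16:56 = 9 h 32 min; less 30 min break → 9 h 2 min
Sun: 07:49–19:15 = 11 h 26 min; less 30 min break → 10 h 56 min
Wed reg 8 h 6 min / OT 0 h 0 min; Thu reg 4 h 21 min / OT 0 h 0 min; Fri reg 8 h 26 min / OT 0 h 0 min; Sat reg 9 h 2 min / OT 0 h 0 min; Sun reg 10 h 0 min / OT 0 h 56 min.
Totals: regular 39 h 55 min, overtime 0 h 56 min.

Regular 39.92 hours, overtime 0.93 hours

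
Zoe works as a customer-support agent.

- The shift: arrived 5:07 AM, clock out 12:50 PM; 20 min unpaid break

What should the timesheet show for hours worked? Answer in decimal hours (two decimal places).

7.38 hours

The shift: 5:07 AM–12:50 PM = 7 h 43 min; less 20 min break → 7 h 23 min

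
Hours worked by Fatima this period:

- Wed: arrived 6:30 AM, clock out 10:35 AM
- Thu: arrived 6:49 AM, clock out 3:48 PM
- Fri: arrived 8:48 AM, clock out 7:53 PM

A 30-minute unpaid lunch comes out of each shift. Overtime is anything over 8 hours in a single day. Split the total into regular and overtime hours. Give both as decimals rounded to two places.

Wed: 6:30 AM–10:35 AM = 4 h 5 min; less 30 min break → 3 h 35 min
Thu: 6:49 AM–3:48 PM = 8 h 59 min; less 30 min break → 8 h 29 min
Fri: 8:48 AM–7:53 PM = 11 h 5 min; less 30 min break → 10 h 35 min
Wed reg 3 h 35 min / OT 0 h 0 min; Thu reg 8 h 0 min / OT 0 h 29 min; Fri reg 8 h 0 min / OT 2 h 35 min.
Totals: regular 19 h 35 min, overtime 3 h 4 min.

Regular 19.58 hours, overtime 3.07 hours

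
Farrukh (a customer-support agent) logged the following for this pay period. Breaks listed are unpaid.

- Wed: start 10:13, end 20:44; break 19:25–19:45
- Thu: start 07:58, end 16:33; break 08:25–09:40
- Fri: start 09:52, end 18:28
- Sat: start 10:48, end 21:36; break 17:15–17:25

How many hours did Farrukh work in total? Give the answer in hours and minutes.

36 h 45 min

Wed: 10:13–20:44 = 10 h 31 min; less 20 min break → 10 h 11 min
Thu: 07:58–16:33 = 8 h 35 min; less 75 min break → 7 h 20 min
Fri: 09:52–18:28 = 8 h 36 min
Sat: 10:48–21:36 = 10 h 48 min; less 10 min break → 10 h 38 min
Total: 10 h 11 min + 7 h 20 min + 8 h 36 min + 10 h 38 min = 36 h 45 min.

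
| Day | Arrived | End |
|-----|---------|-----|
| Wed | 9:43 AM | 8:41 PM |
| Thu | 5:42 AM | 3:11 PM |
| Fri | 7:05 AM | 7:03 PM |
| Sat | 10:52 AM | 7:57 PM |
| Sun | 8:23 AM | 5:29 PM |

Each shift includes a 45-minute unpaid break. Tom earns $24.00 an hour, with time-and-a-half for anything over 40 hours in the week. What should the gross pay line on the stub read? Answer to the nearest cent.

$1206.60

Wed: 9:43 AM–8:41 PM = 10 h 58 min; less 45 min break → 10 h 13 min
Thu: 5:42 AM–3:11 PM = 9 h 29 min; less 45 min break → 8 h 44 min
Fri: 7:05 AM–7:03 PM = 11 h 58 min; less 45 min break → 11 h 13 min
Sat: 10:52 AM–7:57 PM = 9 h 5 min; less 45 min break → 8 h 20 min
Sun: 8:23 AM–5:29 PM = 9 h 6 min; less 45 min break → 8 h 21 min
Total worked: 46 h 51 min = 2811 min.
Regular 40 h 0 min = 2400 min at $24.00/h; overtime 6 h 51 min = 411 min at $36.00/h.
Pay = (2400 × $24.00 + 411 × $36.00) ÷ 60 = $1206.60.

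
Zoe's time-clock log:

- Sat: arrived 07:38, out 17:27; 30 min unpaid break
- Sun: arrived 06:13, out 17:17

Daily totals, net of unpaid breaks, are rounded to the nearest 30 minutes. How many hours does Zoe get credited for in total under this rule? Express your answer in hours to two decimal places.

20.50 hours

Sat: 07:38–17:27 = 9 h 49 min − 30 min = 9 h 19 min → rounds to 9 h 30 min
Sun: 06:13–17:17 = 11 h 4 min → rounds to 11 h 0 min
Total credited: 20 h 30 min.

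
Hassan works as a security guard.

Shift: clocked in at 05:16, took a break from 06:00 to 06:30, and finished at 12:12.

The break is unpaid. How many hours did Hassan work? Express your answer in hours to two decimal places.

6.43 hours

Shift: 05:16–12:12 = 6 h 56 min; less 30 min break → 6 h 26 min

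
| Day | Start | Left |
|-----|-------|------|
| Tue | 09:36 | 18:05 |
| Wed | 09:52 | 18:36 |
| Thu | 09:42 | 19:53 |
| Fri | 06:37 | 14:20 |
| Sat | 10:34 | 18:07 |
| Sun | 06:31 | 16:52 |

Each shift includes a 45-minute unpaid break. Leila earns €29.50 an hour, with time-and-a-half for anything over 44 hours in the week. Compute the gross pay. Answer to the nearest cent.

€1497.86

Tue: 09:36–18:05 = 8 h 29 min; less 45 min break → 7 h 44 min
Wed: 09:52–18:36 = 8 h 44 min; less 45 min break → 7 h 59 min
Thu: 09:42–19:53 = 10 h 11 min; less 45 min break → 9 h 26 min
Fri: 06:37–14:20 = 7 h 43 min; less 45 min break → 6 h 58 min
Sat: 10:34–18:07 = 7 h 33 min; less 45 min break → 6 h 48 min
Sun: 06:31–16:52 = 10 h 21 min; less 45 min break → 9 h 36 min
Total worked: 48 h 31 min = 2911 min.
Regular 44 h 0 min = 2640 min at €29.50/h; overtime 4 h 31 min = 271 min at €44.25/h.
Pay = (2640 × €29.50 + 271 × €44.25) ÷ 60 = €1497.86.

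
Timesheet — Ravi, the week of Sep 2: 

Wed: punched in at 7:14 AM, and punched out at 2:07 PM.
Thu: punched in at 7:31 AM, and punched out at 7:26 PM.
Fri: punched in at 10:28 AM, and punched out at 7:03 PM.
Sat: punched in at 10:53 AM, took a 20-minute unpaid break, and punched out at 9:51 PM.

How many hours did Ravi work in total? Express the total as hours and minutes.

Wed: 7:14 AM–2:07 PM = 6 h 53 min
Thu: 7:31 AM–7:26 PM = 11 h 55 min
Fri: 10:28 AM–7:03 PM = 8 h 35 min
Sat: 10:53 AM–9:51 PM = 10 h 58 min; less 20 min break → 10 h 38 min
Total: 6 h 53 min + 11 h 55 min + 8 h 35 min + 10 h 38 min = 38 h 1 min.

38 h 1 min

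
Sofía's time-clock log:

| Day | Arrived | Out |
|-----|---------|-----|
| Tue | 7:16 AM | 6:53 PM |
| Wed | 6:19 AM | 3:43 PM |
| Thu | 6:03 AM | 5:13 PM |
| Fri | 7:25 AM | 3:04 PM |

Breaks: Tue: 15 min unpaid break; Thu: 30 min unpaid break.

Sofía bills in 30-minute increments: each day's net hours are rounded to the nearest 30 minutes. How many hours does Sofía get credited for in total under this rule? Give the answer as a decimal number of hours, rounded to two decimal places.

39.00 hours

Tue: 7:16 AM–6:53 PM = 11 h 37 min − 15 min = 11 h 22 min → rounds to 11 h 30 min
Wed: 6:19 AM–3:43 PM = 9 h 24 min → rounds to 9 h 30 min
Thu: 6:03 AM–5:13 PM = 11 h 10 min − 30 min = 10 h 40 min → rounds to 10 h 30 min
Fri: 7:25 AM–3:04 PM = 7 h 39 min → rounds to 7 h 30 min
Total credited: 39 h 0 min.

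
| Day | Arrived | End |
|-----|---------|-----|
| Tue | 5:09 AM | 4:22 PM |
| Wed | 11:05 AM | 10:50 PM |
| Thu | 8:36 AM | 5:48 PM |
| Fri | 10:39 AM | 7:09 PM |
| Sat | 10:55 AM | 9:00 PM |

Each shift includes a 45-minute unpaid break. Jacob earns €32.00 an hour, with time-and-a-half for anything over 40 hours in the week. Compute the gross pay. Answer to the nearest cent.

€1616.00

Tue: 5:09 AM–4:22 PM = 11 h 13 min; less 45 min break → 10 h 28 min
Wed: 11:05 AM–10:50 PM = 11 h 45 min; less 45 min break → 11 h 0 min
Thu: 8:36 AM–5:48 PM = 9 h 12 min; less 45 min break → 8 h 27 min
Fri: 10:39 AM–7:09 PM = 8 h 30 min; less 45 min break → 7 h 45 min
Sat: 10:55 AM–9:00 PM = 10 h 5 min; less 45 min break → 9 h 20 min
Total worked: 47 h 0 min = 2820 min.
Regular 40 h 0 min = 2400 min at €32.00/h; overtime 7 h 0 min = 420 min at €48.00/h.
Pay = (2400 × €32.00 + 420 × €48.00) ÷ 60 = €1616.00.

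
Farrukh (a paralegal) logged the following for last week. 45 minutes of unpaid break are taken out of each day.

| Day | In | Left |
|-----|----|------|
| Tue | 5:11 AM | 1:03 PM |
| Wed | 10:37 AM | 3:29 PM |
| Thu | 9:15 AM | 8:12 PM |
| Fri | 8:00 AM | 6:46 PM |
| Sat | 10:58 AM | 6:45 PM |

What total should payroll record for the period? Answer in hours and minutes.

Tue: 5:11 AM–1:03 PM = 7 h 52 min; less 45 min break → 7 h 7 min
Wed: 10:37 AM–3:29 PM = 4 h 52 min; less 45 min break → 4 h 7 min
Thu: 9:15 AM–8:12 PM = 10 h 57 min; less 45 min break → 10 h 12 min
Fri: 8:00 AM–6:46 PM = 10 h 46 min; less 45 min break → 10 h 1 min
Sat: 10:58 AM–6:45 PM = 7 h 47 min; less 45 min break → 7 h 2 min
Total: 7 h 7 min + 4 h 7 min + 10 h 12 min + 10 h 1 min + 7 h 2 min = 38 h 29 min.

38 h 29 min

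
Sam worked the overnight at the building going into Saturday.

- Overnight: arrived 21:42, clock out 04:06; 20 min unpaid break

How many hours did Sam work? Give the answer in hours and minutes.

Overnight: 21:42 → midnight = 2 h 18 min; midnight → 04:06 = 4 h 6 min; span 6 h 24 min; less 20 min break → 6 h 4 min

6 h 4 min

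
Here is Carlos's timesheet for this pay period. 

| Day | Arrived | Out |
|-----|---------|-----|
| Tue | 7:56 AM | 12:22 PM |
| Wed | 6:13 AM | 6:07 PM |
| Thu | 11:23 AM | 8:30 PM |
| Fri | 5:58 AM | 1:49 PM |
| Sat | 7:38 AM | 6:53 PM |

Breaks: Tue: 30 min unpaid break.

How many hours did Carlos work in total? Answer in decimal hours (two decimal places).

44.05 hours

Tue: 7:56 AM–12:22 PM = 4 h 26 min; less 30 min break → 3 h 56 min
Wed: 6:13 AM–6:07 PM = 11 h 54 min
Thu: 11:23 AM–8:30 PM = 9 h 7 min
Fri: 5:58 AM–1:49 PM = 7 h 51 min
Sat: 7:38 AM–6:53 PM = 11 h 15 min
Total: 3 h 56 min + 11 h 54 min + 9 h 7 min + 7 h 51 min + 11 h 15 min = 44 h 3 min.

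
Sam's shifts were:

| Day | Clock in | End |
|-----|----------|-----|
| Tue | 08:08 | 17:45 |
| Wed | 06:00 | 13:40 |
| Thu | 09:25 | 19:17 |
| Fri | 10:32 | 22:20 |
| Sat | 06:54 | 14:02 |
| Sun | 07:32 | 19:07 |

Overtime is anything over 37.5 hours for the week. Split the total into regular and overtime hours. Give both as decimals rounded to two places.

Regular 37.50 hours, overtime 20.17 hours

Tue: 08:08–17:45 = 9 h 37 min
Wed: 06:00–13:40 = 7 h 40 min
Thu: 09:25–19:17 = 9 h 52 min
Fri: 10:32–22:20 = 11 h 48 min
Sat: 06:54–14:02 = 7 h 8 min
Sun: 07:32–19:07 = 11 h 35 min
Total worked: 57 h 40 min = 57.67 h.
Threshold 37.5 h → overtime 20 h 10 min, regular 37 h 30 min.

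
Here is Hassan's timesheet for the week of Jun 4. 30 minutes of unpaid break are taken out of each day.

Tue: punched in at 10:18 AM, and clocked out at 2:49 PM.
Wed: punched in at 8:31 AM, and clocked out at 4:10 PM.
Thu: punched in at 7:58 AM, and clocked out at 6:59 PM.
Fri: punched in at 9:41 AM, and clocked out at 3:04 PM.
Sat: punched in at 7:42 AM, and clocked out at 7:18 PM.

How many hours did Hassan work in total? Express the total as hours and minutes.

Tue: 10:18 AM–2:49 PM = 4 h 31 min; less 30 min break → 4 h 1 min
Wed: 8:31 AM–4:10 PM = 7 h 39 min; less 30 min break → 7 h 9 min
Thu: 7:58 AM–6:59 PM = 11 h 1 min; less 30 min break → 10 h 31 min
Fri: 9:41 AM–3:04 PM = 5 h 23 min; less 30 min break → 4 h 53 min
Sat: 7:42 AM–7:18 PM = 11 h 36 min; less 30 min break → 11 h 6 min
Total: 4 h 1 min + 7 h 9 min + 10 h 31 min + 4 h 53 min + 11 h 6 min = 37 h 40 min.

37 h 40 min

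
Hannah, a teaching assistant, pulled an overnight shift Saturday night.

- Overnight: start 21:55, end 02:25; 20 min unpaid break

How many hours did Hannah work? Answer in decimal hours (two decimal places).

Overnight: 21:55 → midnight = 2 h 5 min; midnight → 02:25 = 2 h 25 min; span 4 h 30 min; less 20 min break → 4 h 10 min

4.17 hours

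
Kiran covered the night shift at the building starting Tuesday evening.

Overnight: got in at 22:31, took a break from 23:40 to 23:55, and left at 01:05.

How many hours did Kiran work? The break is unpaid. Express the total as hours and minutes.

2 h 19 min

Overnight: 22:31 → midnight = 1 h 29 min; midnight → 01:05 = 1 h 5 min; span 2 h 34 min; less 15 min break → 2 h 19 min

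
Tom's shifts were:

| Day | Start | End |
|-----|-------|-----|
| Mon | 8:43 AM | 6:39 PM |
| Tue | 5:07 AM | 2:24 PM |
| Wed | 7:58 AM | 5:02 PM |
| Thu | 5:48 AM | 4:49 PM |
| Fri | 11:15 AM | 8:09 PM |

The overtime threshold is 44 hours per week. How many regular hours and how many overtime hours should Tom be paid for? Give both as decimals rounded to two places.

Mon: 8:43 AM–6:39 PM = 9 h 56 min
Tue: 5:07 AM–2:24 PM = 9 h 17 min
Wed: 7:58 AM–5:02 PM = 9 h 4 min
Thu: 5:48 AM–4:49 PM = 11 h 1 min
Fri: 11:15 AM–8:09 PM = 8 h 54 min
Total worked: 48 h 12 min = 48.20 h.
Threshold 44 h → overtime 4 h 12 min, regular 44 h 0 min.

Regular 44.00 hours, overtime 4.20 hours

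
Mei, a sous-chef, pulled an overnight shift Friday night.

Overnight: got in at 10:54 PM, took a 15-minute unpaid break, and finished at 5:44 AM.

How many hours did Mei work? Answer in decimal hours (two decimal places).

6.58 hours

Overnight: 10:54 PM → midnight = 1 h 6 min; midnight → 5:44 AM = 5 h 44 min; span 6 h 50 min; less 15 min break → 6 h 35 min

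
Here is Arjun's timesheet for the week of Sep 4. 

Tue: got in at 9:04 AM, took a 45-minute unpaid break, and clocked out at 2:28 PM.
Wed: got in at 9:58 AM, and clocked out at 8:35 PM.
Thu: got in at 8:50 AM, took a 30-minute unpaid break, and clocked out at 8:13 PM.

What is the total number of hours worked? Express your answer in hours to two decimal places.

Tue: 9:04 AM–2:28 PM = 5 h 24 min; less 45 min break → 4 h 39 min
Wed: 9:58 AM–8:35 PM = 10 h 37 min
Thu: 8:50 AM–8:13 PM = 11 h 23 min; less 30 min break → 10 h 53 min
Total: 4 h 39 min + 10 h 37 min + 10 h 53 min = 26 h 9 min.

26.15 hours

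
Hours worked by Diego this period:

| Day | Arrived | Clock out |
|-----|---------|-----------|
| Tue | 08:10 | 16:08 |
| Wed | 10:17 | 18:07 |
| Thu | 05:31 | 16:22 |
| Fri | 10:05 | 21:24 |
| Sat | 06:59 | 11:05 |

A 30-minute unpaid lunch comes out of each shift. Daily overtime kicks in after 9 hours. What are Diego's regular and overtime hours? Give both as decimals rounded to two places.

Tue: 08:10–16:08 = 7 h 58 min; less 30 min break → 7 h 28 min
Wed: 10:17–18:07 = 7 h 50 min; less 30 min break → 7 h 20 min
Thu: 05:31–16:22 = 10 h 51 min; less 30 min break → 10 h 21 min
Fri: 10:05–21:24 = 11 h 19 min; less 30 min break → 10 h 49 min
Sat: 06:59–11:05 = 4 h 6 min; less 30 min break → 3 h 36 min
Tue reg 7 h 28 min / OT 0 h 0 min; Wed reg 7 h 20 min / OT 0 h 0 min; Thu reg 9 h 0 min / OT 1 h 21 min; Fri reg 9 h 0 min / OT 1 h 49 min; Sat reg 3 h 36 min / OT 0 h 0 min.
Totals: regular 36 h 24 min, overtime 3 h 10 min.

Regular 36.40 hours, overtime 3.17 hours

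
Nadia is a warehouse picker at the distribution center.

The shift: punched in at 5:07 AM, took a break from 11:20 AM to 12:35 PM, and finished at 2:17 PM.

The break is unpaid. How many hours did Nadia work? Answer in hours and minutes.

The shift: 5:07 AM–2:17 PM = 9 h 10 min; less 75 min break → 7 h 55 min

7 h 55 min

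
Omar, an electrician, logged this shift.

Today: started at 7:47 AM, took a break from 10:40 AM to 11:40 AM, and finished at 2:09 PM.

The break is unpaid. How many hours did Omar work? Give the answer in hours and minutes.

5 h 22 min

Today: 7:47 AM–2:09 PM = 6 h 22 min; less 60 min break → 5 h 22 min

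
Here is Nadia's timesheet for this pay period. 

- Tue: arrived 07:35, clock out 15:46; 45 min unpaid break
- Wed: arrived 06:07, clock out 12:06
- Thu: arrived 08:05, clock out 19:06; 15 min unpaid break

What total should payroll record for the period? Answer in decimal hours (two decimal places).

24.18 hours

Tue: 07:35–15:46 = 8 h 11 min; less 45 min break → 7 h 26 min
Wed: 06:07–12:06 = 5 h 59 min
Thu: 08:05–19:06 = 11 h 1 min; less 15 min break → 10 h 46 min
Total: 7 h 26 min + 5 h 59 min + 10 h 46 min = 24 h 11 min.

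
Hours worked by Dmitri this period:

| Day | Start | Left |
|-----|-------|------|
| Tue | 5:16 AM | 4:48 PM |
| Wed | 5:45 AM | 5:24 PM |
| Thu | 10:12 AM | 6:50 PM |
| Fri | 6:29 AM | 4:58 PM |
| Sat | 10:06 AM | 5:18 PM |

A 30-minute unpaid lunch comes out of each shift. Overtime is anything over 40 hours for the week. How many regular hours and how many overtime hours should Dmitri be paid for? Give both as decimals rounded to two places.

Tue: 5:16 AM–4:48 PM = 11 h 32 min; less 30 min break → 11 h 2 min
Wed: 5:45 AM–5:24 PM = 11 h 39 min; less 30 min break → 11 h 9 min
Thu: 10:12 AM–6:50 PM = 8 h 38 min; less 30 min break → 8 h 8 min
Fri: 6:29 AM–4:58 PM = 10 h 29 min; less 30 min break → 9 h 59 min
Sat: 10:06 AM–5:18 PM = 7 h 12 min; less 30 min break → 6 h 42 min
Total worked: 47 h 0 min = 47.00 h.
Threshold 40 h → overtime 7 h 0 min, regular 40 h 0 min.

Regular 40.00 hours, overtime 7.00 hours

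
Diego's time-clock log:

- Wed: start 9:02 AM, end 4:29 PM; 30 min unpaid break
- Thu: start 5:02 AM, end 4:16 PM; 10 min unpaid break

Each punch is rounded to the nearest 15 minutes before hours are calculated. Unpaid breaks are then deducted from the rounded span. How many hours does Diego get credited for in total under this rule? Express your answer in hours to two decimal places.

Wed: in 9:02 AM→9:00 AM, out 4:29 PM→4:30 PM; 7 h 30 min − 30 min = 7 h 0 min
Thu: in 5:02 AM→5:00 AM, out 4:16 PM→4:15 PM; 11 h 15 min − 10 min = 11 h 5 min
Total credited: 18 h 5 min.

18.08 hours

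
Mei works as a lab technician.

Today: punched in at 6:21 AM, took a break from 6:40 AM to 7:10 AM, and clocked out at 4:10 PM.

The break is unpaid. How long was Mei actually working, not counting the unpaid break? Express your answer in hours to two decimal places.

Today: 6:21 AM–4:10 PM = 9 h 49 min; less 30 min break → 9 h 19 min

9.32 hours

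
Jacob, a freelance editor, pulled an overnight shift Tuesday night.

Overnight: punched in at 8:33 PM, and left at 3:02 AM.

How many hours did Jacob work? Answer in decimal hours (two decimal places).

6.48 hours

Overnight: 8:33 PM → midnight = 3 h 27 min; midnight → 3:02 AM = 3 h 2 min; span 6 h 29 min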